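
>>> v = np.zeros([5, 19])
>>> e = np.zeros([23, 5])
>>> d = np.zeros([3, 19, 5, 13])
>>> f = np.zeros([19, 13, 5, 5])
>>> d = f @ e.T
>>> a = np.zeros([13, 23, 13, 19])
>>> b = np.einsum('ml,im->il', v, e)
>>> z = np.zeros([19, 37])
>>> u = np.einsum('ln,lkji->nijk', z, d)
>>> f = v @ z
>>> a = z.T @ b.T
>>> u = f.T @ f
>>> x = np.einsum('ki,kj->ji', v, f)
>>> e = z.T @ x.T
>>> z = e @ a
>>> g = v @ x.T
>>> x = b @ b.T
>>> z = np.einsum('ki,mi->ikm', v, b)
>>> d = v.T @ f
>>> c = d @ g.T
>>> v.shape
(5, 19)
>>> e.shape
(37, 37)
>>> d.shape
(19, 37)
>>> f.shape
(5, 37)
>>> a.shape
(37, 23)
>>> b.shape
(23, 19)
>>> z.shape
(19, 5, 23)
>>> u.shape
(37, 37)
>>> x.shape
(23, 23)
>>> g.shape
(5, 37)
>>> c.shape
(19, 5)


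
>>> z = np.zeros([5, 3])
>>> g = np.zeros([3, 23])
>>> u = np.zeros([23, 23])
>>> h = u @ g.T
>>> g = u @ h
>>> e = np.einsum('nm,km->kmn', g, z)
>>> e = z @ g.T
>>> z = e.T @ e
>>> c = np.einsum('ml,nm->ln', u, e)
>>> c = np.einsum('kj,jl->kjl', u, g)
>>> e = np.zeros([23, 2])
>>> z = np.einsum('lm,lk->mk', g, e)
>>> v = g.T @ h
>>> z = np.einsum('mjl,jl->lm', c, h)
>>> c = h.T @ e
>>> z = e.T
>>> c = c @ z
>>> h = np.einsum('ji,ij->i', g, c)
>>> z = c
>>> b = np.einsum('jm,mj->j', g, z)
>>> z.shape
(3, 23)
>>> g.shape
(23, 3)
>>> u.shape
(23, 23)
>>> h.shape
(3,)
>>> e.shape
(23, 2)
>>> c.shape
(3, 23)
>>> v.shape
(3, 3)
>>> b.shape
(23,)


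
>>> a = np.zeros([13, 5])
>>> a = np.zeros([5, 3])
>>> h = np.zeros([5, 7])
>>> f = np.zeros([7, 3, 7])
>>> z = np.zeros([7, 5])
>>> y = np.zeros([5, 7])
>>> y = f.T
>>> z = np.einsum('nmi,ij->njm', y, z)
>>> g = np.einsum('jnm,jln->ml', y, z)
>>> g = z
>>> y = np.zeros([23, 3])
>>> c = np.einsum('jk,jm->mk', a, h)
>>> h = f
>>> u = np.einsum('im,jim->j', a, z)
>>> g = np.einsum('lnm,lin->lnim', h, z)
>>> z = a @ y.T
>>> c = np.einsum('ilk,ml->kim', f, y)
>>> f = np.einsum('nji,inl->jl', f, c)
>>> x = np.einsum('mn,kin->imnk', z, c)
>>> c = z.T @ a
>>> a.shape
(5, 3)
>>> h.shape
(7, 3, 7)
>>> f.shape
(3, 23)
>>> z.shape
(5, 23)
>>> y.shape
(23, 3)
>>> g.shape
(7, 3, 5, 7)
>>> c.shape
(23, 3)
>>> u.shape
(7,)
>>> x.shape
(7, 5, 23, 7)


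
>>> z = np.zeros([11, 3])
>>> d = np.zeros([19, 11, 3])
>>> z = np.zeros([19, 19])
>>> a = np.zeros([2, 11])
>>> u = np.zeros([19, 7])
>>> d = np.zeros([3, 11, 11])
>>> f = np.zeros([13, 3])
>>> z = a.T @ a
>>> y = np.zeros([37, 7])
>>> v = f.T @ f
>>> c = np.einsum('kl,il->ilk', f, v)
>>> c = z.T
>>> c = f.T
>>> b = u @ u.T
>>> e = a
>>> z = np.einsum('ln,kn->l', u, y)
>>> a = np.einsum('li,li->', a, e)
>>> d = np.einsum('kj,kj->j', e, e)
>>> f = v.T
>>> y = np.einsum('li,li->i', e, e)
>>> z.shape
(19,)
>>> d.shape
(11,)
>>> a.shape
()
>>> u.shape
(19, 7)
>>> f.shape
(3, 3)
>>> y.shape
(11,)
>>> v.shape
(3, 3)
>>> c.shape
(3, 13)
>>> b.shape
(19, 19)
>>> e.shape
(2, 11)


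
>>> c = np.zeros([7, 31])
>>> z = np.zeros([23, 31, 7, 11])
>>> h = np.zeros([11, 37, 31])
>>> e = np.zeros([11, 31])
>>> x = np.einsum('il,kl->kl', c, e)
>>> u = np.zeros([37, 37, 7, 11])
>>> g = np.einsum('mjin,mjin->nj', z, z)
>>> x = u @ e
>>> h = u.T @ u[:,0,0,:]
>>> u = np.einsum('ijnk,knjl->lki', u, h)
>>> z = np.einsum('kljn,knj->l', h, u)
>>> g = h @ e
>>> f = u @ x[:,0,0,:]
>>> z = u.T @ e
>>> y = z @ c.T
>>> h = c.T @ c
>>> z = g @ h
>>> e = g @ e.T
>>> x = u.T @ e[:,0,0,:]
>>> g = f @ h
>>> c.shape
(7, 31)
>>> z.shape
(11, 7, 37, 31)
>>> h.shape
(31, 31)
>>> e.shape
(11, 7, 37, 11)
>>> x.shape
(37, 11, 11)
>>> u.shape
(11, 11, 37)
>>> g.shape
(11, 11, 31)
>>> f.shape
(11, 11, 31)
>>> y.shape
(37, 11, 7)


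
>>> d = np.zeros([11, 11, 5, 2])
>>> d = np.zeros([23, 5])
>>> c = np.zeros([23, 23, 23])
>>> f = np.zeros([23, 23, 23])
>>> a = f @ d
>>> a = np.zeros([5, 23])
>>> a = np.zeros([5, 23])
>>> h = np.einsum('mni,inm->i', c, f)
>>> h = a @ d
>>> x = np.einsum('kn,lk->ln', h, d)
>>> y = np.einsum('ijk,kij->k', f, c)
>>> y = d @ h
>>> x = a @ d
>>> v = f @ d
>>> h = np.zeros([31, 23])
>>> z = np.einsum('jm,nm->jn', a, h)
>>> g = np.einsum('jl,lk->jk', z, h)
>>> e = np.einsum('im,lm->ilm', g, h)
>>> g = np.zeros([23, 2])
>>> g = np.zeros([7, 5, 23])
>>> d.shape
(23, 5)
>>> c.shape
(23, 23, 23)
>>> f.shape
(23, 23, 23)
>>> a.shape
(5, 23)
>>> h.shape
(31, 23)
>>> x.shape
(5, 5)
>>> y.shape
(23, 5)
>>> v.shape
(23, 23, 5)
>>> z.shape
(5, 31)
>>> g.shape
(7, 5, 23)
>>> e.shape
(5, 31, 23)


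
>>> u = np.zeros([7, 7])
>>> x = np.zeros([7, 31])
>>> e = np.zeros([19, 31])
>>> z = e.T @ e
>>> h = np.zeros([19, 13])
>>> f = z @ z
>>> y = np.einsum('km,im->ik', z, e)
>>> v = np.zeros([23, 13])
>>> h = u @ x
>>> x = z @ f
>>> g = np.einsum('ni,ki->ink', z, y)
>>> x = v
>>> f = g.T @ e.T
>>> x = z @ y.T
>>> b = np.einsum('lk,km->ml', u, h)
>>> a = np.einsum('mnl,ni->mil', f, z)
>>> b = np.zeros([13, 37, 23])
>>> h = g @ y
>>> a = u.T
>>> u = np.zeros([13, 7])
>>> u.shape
(13, 7)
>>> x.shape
(31, 19)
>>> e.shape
(19, 31)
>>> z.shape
(31, 31)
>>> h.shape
(31, 31, 31)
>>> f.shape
(19, 31, 19)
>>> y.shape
(19, 31)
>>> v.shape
(23, 13)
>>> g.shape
(31, 31, 19)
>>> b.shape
(13, 37, 23)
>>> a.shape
(7, 7)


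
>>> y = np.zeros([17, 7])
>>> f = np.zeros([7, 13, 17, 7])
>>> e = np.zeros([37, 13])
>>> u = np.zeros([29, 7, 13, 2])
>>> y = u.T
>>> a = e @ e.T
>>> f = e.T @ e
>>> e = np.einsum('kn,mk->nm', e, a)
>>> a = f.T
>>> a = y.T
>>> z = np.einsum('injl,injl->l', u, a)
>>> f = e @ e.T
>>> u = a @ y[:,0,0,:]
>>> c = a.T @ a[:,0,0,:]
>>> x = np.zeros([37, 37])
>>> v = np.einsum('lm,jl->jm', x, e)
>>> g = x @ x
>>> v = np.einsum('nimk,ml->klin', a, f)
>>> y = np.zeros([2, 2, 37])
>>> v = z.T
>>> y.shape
(2, 2, 37)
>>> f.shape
(13, 13)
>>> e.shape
(13, 37)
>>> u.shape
(29, 7, 13, 29)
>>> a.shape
(29, 7, 13, 2)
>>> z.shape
(2,)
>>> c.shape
(2, 13, 7, 2)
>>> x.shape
(37, 37)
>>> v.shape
(2,)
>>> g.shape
(37, 37)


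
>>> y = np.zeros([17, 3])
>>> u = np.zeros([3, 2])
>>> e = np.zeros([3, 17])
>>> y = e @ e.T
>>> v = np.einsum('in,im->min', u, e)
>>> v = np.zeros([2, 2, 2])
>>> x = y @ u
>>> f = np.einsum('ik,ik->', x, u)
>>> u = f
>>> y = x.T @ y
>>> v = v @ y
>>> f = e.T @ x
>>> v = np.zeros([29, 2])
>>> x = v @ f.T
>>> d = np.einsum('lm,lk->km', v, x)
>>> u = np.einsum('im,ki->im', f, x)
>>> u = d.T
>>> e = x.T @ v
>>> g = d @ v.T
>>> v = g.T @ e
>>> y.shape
(2, 3)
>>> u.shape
(2, 17)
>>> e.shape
(17, 2)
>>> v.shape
(29, 2)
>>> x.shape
(29, 17)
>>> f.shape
(17, 2)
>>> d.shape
(17, 2)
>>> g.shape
(17, 29)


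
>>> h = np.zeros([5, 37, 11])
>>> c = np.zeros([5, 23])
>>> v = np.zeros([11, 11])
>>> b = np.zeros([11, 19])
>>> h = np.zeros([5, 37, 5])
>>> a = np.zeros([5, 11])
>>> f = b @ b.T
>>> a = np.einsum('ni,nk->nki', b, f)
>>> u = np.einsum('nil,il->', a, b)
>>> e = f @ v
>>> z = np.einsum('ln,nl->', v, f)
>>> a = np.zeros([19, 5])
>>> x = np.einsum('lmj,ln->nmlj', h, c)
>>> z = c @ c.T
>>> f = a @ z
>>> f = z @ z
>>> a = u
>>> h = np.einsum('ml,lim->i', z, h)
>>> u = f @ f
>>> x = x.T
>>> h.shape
(37,)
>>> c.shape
(5, 23)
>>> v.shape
(11, 11)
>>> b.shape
(11, 19)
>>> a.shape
()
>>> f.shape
(5, 5)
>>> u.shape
(5, 5)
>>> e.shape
(11, 11)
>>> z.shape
(5, 5)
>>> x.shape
(5, 5, 37, 23)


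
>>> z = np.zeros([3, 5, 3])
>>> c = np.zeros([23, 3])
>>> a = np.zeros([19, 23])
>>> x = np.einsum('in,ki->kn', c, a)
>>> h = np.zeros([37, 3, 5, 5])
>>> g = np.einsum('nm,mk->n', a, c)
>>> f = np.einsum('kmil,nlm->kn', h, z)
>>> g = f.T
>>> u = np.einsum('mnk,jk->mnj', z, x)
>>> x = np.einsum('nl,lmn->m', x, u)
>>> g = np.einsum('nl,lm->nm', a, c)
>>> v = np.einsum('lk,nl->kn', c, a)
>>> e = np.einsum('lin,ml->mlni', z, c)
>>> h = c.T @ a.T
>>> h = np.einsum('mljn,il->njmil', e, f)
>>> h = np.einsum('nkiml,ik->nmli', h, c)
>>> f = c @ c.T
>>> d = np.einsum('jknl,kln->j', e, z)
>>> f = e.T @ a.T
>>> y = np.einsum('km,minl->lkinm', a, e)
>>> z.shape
(3, 5, 3)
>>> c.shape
(23, 3)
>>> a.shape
(19, 23)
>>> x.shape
(5,)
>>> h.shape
(5, 37, 3, 23)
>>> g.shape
(19, 3)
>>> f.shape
(5, 3, 3, 19)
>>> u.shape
(3, 5, 19)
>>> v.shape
(3, 19)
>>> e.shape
(23, 3, 3, 5)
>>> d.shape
(23,)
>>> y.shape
(5, 19, 3, 3, 23)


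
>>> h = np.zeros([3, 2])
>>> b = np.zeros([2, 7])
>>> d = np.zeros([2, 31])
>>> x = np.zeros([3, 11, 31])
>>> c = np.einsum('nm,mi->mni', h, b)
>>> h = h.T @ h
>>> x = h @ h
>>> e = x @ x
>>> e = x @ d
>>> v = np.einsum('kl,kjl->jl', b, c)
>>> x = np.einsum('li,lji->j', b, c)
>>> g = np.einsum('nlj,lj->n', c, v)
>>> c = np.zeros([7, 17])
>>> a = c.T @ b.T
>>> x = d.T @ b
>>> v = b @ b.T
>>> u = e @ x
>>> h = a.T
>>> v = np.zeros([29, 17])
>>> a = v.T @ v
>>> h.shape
(2, 17)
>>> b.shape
(2, 7)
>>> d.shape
(2, 31)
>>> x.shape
(31, 7)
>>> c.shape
(7, 17)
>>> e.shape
(2, 31)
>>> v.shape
(29, 17)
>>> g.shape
(2,)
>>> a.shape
(17, 17)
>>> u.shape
(2, 7)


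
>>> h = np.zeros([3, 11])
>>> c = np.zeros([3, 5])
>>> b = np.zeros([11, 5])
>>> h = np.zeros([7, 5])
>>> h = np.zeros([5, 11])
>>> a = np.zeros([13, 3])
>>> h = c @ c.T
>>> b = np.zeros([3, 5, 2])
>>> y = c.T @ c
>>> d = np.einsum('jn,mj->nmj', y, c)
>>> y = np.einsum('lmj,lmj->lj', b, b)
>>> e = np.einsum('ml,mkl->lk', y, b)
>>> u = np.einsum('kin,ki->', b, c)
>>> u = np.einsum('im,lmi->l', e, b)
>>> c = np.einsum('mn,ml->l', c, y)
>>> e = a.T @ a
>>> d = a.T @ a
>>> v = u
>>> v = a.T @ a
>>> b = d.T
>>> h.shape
(3, 3)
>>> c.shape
(2,)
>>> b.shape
(3, 3)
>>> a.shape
(13, 3)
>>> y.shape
(3, 2)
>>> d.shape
(3, 3)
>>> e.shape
(3, 3)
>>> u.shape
(3,)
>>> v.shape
(3, 3)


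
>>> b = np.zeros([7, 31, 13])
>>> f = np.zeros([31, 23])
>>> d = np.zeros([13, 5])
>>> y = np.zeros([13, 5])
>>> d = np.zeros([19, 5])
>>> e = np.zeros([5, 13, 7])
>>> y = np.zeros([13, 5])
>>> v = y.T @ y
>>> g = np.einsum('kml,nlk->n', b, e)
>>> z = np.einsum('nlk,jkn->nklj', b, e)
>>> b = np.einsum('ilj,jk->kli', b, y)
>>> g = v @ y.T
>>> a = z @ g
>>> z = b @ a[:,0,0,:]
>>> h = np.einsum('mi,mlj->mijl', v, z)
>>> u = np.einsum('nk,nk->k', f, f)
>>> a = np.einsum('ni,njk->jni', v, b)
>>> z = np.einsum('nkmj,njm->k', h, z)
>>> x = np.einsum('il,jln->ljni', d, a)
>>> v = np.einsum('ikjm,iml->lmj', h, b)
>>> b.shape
(5, 31, 7)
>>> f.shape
(31, 23)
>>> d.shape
(19, 5)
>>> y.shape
(13, 5)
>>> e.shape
(5, 13, 7)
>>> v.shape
(7, 31, 13)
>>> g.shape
(5, 13)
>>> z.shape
(5,)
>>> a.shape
(31, 5, 5)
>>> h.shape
(5, 5, 13, 31)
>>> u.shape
(23,)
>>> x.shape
(5, 31, 5, 19)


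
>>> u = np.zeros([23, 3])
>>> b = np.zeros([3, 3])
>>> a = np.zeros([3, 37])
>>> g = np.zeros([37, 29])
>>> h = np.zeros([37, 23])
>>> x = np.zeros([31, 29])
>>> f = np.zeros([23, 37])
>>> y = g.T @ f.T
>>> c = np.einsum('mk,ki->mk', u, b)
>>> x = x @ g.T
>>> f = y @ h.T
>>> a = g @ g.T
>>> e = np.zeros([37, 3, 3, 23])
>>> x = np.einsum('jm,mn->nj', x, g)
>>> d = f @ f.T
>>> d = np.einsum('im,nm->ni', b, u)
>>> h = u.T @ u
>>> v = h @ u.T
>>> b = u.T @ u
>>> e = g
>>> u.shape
(23, 3)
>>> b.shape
(3, 3)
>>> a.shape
(37, 37)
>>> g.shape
(37, 29)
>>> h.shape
(3, 3)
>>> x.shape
(29, 31)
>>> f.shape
(29, 37)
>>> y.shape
(29, 23)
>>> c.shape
(23, 3)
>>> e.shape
(37, 29)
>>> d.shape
(23, 3)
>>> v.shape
(3, 23)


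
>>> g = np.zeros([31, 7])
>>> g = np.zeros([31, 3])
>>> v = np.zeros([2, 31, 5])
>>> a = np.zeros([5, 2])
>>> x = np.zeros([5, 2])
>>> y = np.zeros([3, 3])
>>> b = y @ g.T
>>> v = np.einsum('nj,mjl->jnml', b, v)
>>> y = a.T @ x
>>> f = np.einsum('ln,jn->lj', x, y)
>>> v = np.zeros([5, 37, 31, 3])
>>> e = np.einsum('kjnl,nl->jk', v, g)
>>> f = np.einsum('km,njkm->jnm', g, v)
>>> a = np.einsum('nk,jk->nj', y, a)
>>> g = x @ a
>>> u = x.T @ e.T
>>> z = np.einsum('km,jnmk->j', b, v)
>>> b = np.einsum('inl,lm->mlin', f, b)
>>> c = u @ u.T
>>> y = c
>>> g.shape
(5, 5)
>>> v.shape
(5, 37, 31, 3)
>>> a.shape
(2, 5)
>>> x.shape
(5, 2)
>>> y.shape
(2, 2)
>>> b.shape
(31, 3, 37, 5)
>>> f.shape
(37, 5, 3)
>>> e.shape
(37, 5)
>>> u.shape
(2, 37)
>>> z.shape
(5,)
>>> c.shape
(2, 2)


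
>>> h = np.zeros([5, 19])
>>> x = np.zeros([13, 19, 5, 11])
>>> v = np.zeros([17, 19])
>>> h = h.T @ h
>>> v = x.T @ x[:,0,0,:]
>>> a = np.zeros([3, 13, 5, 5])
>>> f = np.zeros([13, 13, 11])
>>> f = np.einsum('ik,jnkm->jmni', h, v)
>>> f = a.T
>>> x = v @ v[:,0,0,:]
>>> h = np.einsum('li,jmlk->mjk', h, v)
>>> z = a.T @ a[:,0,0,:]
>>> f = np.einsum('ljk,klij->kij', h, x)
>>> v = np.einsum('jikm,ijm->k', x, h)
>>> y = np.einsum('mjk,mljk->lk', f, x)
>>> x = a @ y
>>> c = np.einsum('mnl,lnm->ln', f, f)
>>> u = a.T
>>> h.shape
(5, 11, 11)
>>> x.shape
(3, 13, 5, 11)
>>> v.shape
(19,)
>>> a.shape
(3, 13, 5, 5)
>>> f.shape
(11, 19, 11)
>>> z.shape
(5, 5, 13, 5)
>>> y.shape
(5, 11)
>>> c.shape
(11, 19)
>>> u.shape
(5, 5, 13, 3)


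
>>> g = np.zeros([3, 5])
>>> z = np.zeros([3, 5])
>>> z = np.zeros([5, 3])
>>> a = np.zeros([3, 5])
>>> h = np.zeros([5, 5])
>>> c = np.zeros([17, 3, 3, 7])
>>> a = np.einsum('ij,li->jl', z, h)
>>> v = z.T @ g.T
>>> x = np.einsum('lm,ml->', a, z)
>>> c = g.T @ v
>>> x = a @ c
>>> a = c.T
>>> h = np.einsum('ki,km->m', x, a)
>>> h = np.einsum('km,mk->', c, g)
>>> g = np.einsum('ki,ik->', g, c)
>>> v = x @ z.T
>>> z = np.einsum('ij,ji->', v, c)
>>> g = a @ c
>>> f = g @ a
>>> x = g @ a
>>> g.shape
(3, 3)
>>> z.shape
()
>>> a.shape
(3, 5)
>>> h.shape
()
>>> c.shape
(5, 3)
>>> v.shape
(3, 5)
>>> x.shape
(3, 5)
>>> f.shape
(3, 5)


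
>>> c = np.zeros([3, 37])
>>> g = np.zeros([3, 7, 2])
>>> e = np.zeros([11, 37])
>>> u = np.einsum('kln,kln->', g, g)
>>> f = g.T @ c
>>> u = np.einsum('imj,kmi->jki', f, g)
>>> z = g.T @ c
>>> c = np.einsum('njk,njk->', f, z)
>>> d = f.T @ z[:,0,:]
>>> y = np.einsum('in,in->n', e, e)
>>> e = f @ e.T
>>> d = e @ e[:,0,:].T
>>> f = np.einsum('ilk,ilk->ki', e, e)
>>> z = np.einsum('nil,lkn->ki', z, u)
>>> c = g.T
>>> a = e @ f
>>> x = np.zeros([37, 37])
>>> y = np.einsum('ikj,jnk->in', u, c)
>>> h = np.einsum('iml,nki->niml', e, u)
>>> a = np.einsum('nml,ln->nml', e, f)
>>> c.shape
(2, 7, 3)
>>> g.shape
(3, 7, 2)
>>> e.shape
(2, 7, 11)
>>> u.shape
(37, 3, 2)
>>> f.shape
(11, 2)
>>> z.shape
(3, 7)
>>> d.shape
(2, 7, 2)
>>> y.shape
(37, 7)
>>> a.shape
(2, 7, 11)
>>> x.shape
(37, 37)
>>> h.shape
(37, 2, 7, 11)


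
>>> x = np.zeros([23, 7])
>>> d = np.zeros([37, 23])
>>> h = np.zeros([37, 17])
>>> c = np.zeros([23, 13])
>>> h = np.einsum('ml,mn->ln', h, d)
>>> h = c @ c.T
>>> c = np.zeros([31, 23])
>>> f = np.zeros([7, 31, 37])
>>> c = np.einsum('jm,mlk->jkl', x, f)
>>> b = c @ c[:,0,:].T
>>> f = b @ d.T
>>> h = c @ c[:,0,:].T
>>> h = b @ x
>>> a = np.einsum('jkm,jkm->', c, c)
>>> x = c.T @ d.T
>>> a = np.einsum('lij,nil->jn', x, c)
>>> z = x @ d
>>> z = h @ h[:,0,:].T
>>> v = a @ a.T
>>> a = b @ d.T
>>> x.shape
(31, 37, 37)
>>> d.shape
(37, 23)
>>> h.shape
(23, 37, 7)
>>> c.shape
(23, 37, 31)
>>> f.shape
(23, 37, 37)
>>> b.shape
(23, 37, 23)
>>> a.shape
(23, 37, 37)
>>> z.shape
(23, 37, 23)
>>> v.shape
(37, 37)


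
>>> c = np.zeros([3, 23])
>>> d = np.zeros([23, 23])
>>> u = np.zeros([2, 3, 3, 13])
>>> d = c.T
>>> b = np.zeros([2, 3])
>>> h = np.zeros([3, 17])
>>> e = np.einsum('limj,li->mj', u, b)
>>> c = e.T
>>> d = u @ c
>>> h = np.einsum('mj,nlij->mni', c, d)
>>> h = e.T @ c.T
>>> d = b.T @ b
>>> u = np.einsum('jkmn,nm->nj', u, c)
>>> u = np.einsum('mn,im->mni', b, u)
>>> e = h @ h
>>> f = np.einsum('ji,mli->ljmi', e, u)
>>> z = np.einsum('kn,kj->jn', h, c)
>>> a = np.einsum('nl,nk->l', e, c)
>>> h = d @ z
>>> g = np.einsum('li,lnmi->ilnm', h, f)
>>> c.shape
(13, 3)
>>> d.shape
(3, 3)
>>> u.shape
(2, 3, 13)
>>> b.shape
(2, 3)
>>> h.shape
(3, 13)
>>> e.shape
(13, 13)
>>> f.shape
(3, 13, 2, 13)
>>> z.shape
(3, 13)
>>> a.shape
(13,)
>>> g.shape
(13, 3, 13, 2)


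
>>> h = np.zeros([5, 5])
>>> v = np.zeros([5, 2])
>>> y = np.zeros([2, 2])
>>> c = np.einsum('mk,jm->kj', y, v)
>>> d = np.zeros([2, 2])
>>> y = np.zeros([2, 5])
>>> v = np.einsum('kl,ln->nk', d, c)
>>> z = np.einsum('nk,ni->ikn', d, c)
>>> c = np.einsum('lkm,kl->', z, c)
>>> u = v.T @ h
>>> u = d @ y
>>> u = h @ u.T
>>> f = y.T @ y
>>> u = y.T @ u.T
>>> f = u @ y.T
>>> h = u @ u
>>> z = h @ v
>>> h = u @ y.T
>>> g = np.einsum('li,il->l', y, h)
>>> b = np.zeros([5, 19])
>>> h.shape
(5, 2)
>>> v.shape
(5, 2)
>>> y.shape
(2, 5)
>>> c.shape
()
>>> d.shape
(2, 2)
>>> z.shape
(5, 2)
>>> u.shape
(5, 5)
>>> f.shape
(5, 2)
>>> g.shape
(2,)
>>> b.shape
(5, 19)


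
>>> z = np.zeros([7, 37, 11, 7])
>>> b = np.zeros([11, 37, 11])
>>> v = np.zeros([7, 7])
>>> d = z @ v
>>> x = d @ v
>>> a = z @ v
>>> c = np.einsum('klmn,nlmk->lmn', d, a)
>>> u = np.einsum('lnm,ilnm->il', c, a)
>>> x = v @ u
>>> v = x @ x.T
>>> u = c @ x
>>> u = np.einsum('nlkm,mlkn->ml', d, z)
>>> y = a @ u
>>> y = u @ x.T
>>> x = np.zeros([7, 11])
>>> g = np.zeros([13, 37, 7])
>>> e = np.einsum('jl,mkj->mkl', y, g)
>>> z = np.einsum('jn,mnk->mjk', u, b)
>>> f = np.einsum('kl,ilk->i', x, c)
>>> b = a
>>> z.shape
(11, 7, 11)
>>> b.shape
(7, 37, 11, 7)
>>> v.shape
(7, 7)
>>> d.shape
(7, 37, 11, 7)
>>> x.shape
(7, 11)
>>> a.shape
(7, 37, 11, 7)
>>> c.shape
(37, 11, 7)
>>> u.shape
(7, 37)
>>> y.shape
(7, 7)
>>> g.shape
(13, 37, 7)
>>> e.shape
(13, 37, 7)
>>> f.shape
(37,)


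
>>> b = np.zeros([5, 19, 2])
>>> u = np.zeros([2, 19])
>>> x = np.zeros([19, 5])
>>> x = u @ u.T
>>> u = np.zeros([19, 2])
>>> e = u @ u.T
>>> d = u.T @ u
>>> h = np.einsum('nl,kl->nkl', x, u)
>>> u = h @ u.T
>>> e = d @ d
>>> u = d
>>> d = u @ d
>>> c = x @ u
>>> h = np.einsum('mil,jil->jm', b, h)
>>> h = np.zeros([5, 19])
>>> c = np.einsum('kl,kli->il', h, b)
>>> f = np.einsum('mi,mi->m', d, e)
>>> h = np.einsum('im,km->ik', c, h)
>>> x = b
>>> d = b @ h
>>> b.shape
(5, 19, 2)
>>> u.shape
(2, 2)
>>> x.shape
(5, 19, 2)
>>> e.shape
(2, 2)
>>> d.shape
(5, 19, 5)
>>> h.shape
(2, 5)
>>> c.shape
(2, 19)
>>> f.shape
(2,)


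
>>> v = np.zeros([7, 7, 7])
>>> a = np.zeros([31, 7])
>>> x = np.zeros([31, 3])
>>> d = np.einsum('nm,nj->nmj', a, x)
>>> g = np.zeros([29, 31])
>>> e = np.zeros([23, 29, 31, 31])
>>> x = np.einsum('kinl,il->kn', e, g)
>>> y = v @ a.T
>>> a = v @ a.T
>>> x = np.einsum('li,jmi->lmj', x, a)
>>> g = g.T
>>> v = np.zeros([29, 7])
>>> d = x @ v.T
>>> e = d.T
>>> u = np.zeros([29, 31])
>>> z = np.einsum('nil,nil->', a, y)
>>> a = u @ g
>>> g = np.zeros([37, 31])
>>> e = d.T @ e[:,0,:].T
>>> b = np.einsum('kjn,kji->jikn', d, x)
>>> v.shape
(29, 7)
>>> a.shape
(29, 29)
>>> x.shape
(23, 7, 7)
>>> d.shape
(23, 7, 29)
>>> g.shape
(37, 31)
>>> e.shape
(29, 7, 29)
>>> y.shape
(7, 7, 31)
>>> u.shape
(29, 31)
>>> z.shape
()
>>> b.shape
(7, 7, 23, 29)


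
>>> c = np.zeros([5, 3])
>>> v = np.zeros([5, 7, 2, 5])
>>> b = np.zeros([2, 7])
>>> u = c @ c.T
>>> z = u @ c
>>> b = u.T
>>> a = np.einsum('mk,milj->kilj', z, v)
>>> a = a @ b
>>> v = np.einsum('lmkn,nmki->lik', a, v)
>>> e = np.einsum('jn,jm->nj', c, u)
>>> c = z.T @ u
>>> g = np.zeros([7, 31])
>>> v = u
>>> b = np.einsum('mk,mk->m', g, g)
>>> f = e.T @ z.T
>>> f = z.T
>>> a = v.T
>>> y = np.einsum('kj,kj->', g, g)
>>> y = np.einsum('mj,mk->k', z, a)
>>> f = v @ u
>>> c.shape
(3, 5)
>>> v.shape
(5, 5)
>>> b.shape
(7,)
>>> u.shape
(5, 5)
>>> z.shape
(5, 3)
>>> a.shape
(5, 5)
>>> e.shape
(3, 5)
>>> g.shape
(7, 31)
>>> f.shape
(5, 5)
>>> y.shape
(5,)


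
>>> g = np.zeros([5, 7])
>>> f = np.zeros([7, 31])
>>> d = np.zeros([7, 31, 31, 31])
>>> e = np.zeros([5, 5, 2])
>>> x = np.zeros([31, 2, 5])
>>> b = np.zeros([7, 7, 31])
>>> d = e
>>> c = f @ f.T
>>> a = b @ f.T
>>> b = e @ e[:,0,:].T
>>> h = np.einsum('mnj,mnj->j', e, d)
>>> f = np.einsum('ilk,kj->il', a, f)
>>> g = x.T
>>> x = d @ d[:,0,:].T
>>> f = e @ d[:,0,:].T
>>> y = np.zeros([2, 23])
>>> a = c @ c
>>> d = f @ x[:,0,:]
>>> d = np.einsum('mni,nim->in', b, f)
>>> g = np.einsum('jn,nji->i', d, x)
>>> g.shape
(5,)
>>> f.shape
(5, 5, 5)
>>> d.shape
(5, 5)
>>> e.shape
(5, 5, 2)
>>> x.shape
(5, 5, 5)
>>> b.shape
(5, 5, 5)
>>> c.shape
(7, 7)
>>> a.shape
(7, 7)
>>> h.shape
(2,)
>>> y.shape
(2, 23)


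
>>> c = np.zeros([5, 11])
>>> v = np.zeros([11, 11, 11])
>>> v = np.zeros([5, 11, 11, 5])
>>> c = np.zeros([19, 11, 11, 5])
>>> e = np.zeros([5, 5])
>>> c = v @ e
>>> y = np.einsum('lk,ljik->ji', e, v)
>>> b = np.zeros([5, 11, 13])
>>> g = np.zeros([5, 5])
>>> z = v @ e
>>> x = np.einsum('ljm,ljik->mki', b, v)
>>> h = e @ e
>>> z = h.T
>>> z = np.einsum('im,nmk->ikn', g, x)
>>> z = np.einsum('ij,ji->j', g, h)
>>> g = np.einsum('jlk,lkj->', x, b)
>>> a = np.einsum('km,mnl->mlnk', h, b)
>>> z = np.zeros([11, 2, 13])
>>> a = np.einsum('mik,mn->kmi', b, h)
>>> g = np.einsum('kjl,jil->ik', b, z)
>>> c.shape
(5, 11, 11, 5)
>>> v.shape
(5, 11, 11, 5)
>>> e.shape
(5, 5)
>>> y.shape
(11, 11)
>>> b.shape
(5, 11, 13)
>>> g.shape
(2, 5)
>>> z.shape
(11, 2, 13)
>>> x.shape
(13, 5, 11)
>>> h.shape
(5, 5)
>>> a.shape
(13, 5, 11)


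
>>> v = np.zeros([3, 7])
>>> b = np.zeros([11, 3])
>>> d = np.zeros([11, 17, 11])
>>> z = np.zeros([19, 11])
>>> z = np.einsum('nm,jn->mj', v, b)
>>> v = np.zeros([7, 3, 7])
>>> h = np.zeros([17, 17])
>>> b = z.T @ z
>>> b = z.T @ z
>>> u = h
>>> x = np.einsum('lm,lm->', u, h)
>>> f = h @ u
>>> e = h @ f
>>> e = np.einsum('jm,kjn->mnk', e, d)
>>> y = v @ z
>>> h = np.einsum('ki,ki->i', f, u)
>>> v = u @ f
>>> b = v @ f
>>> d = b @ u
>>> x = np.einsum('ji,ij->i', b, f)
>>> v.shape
(17, 17)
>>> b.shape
(17, 17)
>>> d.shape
(17, 17)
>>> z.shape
(7, 11)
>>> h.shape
(17,)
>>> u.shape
(17, 17)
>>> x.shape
(17,)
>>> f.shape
(17, 17)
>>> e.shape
(17, 11, 11)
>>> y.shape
(7, 3, 11)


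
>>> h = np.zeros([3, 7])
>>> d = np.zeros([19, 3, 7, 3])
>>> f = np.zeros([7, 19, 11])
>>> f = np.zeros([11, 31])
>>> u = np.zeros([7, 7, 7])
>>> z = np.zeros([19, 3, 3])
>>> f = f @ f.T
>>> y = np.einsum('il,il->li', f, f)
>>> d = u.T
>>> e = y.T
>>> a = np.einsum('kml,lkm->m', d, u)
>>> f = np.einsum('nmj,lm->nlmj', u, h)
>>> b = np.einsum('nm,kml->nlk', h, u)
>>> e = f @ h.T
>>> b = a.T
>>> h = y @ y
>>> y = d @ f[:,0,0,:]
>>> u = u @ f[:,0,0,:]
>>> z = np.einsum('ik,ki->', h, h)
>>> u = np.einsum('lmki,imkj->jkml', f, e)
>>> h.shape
(11, 11)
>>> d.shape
(7, 7, 7)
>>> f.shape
(7, 3, 7, 7)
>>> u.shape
(3, 7, 3, 7)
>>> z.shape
()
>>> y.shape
(7, 7, 7)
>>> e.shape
(7, 3, 7, 3)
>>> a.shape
(7,)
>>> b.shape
(7,)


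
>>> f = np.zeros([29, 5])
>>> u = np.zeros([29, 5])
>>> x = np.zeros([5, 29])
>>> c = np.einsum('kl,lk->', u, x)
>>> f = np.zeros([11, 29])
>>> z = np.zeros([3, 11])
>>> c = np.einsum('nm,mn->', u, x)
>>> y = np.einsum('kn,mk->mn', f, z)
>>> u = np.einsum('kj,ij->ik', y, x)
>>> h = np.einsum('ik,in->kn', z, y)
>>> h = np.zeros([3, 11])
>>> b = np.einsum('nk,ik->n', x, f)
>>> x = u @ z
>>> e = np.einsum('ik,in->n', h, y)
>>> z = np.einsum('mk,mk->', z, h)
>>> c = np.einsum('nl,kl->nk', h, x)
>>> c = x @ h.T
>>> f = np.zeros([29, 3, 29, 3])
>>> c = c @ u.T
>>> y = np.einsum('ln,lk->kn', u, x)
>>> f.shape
(29, 3, 29, 3)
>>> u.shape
(5, 3)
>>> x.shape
(5, 11)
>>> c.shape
(5, 5)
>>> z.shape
()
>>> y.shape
(11, 3)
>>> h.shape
(3, 11)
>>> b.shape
(5,)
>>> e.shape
(29,)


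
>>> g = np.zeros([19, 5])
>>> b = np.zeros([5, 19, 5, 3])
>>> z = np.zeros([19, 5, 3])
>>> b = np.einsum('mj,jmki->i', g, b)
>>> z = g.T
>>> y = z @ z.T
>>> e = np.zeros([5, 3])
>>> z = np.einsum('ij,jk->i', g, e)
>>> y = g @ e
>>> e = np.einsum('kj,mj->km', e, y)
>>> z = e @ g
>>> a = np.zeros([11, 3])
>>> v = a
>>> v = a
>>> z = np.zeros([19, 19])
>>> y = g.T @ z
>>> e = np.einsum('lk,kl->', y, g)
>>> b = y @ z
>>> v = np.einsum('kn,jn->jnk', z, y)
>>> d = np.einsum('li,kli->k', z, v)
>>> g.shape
(19, 5)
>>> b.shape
(5, 19)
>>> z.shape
(19, 19)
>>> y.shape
(5, 19)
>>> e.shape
()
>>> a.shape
(11, 3)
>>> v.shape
(5, 19, 19)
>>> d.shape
(5,)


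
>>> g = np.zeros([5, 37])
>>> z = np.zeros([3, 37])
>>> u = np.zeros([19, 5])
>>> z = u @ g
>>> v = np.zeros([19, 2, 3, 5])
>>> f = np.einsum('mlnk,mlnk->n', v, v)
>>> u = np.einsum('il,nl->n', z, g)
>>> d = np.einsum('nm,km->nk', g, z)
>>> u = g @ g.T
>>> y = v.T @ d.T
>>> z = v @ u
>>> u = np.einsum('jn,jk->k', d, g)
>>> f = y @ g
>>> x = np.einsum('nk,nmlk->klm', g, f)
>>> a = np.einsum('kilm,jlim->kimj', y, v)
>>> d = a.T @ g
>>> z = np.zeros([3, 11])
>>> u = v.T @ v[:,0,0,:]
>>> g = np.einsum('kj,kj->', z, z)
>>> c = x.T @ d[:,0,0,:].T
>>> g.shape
()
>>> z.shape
(3, 11)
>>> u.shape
(5, 3, 2, 5)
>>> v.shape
(19, 2, 3, 5)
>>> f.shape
(5, 3, 2, 37)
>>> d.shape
(19, 5, 3, 37)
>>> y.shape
(5, 3, 2, 5)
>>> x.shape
(37, 2, 3)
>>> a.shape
(5, 3, 5, 19)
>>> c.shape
(3, 2, 19)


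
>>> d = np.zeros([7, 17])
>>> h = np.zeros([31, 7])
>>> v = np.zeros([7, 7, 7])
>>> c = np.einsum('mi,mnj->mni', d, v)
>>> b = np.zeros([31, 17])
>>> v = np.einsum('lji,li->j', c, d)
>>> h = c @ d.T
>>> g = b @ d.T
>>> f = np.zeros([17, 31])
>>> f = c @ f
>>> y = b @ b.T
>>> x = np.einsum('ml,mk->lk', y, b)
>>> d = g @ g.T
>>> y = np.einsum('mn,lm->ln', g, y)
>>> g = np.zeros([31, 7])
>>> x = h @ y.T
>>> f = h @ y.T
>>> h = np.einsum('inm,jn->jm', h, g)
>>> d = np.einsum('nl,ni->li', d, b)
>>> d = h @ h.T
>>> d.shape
(31, 31)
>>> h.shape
(31, 7)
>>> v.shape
(7,)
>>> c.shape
(7, 7, 17)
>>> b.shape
(31, 17)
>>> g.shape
(31, 7)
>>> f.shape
(7, 7, 31)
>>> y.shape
(31, 7)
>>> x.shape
(7, 7, 31)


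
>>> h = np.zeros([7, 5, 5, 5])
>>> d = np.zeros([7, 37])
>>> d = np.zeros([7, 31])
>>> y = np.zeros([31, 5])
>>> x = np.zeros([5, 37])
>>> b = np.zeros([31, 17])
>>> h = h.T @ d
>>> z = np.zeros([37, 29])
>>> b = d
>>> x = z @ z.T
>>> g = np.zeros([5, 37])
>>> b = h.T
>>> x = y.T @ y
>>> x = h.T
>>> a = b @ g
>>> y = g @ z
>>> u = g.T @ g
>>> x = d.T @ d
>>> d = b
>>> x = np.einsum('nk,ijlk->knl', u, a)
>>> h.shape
(5, 5, 5, 31)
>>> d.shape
(31, 5, 5, 5)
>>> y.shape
(5, 29)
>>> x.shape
(37, 37, 5)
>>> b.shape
(31, 5, 5, 5)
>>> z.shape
(37, 29)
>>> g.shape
(5, 37)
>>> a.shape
(31, 5, 5, 37)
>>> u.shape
(37, 37)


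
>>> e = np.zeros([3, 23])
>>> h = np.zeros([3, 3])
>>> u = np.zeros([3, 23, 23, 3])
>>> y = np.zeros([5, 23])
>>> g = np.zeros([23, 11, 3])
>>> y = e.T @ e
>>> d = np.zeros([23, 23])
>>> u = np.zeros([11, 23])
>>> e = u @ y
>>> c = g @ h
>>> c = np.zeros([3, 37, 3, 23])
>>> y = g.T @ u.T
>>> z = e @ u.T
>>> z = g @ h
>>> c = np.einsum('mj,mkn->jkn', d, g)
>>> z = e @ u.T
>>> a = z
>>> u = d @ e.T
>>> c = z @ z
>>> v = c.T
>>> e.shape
(11, 23)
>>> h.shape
(3, 3)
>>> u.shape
(23, 11)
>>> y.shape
(3, 11, 11)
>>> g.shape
(23, 11, 3)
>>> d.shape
(23, 23)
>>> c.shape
(11, 11)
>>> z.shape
(11, 11)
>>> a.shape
(11, 11)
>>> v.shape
(11, 11)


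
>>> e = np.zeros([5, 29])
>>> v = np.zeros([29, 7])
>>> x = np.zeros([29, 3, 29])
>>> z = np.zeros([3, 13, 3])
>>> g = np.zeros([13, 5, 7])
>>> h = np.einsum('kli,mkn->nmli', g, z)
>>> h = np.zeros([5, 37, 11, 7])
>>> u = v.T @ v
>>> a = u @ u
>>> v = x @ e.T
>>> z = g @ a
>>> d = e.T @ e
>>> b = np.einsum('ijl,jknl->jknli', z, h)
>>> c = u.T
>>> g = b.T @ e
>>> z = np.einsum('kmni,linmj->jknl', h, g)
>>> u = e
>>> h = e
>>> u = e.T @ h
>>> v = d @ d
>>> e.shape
(5, 29)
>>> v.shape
(29, 29)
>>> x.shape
(29, 3, 29)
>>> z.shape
(29, 5, 11, 13)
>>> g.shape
(13, 7, 11, 37, 29)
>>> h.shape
(5, 29)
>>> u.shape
(29, 29)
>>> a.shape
(7, 7)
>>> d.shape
(29, 29)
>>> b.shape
(5, 37, 11, 7, 13)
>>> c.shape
(7, 7)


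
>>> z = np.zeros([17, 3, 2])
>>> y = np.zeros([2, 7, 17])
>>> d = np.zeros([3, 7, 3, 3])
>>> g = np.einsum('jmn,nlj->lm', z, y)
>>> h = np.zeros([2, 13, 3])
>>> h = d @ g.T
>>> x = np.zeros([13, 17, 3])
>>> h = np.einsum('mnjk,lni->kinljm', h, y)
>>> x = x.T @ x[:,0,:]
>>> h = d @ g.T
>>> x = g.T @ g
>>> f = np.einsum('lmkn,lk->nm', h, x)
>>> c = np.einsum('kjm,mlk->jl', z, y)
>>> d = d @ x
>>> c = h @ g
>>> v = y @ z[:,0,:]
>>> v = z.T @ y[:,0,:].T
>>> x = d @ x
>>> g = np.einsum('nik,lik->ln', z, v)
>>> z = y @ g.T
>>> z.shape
(2, 7, 2)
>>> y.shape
(2, 7, 17)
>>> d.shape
(3, 7, 3, 3)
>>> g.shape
(2, 17)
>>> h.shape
(3, 7, 3, 7)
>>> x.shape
(3, 7, 3, 3)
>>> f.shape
(7, 7)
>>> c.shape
(3, 7, 3, 3)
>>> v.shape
(2, 3, 2)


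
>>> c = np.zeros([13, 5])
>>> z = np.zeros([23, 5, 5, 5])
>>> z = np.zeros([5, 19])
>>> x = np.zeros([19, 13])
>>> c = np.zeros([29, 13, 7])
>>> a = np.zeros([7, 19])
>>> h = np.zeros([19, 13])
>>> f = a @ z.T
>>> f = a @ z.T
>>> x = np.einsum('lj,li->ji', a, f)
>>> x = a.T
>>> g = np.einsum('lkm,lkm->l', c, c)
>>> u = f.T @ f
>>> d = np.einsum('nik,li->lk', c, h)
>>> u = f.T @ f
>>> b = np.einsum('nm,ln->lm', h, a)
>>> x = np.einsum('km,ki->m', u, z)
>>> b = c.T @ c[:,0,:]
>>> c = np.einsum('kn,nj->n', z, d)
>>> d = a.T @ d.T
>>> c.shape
(19,)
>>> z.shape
(5, 19)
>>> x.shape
(5,)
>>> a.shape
(7, 19)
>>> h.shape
(19, 13)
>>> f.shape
(7, 5)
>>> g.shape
(29,)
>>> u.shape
(5, 5)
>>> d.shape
(19, 19)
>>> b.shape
(7, 13, 7)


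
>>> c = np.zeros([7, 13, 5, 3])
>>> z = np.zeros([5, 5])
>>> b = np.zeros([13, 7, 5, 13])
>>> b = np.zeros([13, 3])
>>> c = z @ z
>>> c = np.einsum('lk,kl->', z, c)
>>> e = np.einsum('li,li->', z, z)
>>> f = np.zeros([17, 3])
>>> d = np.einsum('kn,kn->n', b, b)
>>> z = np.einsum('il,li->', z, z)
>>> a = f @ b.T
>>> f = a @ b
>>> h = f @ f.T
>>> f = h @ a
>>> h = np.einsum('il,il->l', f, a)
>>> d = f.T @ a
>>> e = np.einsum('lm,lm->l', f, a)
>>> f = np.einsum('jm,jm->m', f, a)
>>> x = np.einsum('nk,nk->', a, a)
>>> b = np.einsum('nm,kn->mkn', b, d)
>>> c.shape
()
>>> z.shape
()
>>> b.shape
(3, 13, 13)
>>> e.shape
(17,)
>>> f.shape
(13,)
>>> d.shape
(13, 13)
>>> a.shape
(17, 13)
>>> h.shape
(13,)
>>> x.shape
()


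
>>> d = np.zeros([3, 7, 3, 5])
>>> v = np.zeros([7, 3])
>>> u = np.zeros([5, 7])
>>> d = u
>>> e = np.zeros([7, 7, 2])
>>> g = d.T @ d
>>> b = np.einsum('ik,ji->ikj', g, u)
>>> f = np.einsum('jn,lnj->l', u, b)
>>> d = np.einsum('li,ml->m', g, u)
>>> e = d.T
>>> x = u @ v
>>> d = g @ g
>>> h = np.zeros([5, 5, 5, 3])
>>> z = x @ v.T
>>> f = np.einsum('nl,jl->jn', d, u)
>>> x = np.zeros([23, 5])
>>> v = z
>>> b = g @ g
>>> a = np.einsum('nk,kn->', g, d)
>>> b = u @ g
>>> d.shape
(7, 7)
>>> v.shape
(5, 7)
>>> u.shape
(5, 7)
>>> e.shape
(5,)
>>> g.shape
(7, 7)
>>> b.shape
(5, 7)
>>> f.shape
(5, 7)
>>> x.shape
(23, 5)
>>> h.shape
(5, 5, 5, 3)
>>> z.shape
(5, 7)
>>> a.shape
()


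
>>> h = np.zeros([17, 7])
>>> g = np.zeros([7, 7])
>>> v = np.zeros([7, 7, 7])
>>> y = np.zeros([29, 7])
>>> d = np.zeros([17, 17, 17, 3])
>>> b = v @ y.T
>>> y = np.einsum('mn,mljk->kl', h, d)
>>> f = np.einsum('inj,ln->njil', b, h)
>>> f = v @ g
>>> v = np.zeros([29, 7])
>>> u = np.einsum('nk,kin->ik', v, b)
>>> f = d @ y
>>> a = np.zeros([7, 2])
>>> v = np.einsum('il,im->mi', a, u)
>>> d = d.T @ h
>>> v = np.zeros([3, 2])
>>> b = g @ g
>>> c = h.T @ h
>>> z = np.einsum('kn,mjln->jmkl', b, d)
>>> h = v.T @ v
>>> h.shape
(2, 2)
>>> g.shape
(7, 7)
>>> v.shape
(3, 2)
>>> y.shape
(3, 17)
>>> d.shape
(3, 17, 17, 7)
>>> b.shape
(7, 7)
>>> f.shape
(17, 17, 17, 17)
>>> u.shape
(7, 7)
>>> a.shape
(7, 2)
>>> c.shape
(7, 7)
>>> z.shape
(17, 3, 7, 17)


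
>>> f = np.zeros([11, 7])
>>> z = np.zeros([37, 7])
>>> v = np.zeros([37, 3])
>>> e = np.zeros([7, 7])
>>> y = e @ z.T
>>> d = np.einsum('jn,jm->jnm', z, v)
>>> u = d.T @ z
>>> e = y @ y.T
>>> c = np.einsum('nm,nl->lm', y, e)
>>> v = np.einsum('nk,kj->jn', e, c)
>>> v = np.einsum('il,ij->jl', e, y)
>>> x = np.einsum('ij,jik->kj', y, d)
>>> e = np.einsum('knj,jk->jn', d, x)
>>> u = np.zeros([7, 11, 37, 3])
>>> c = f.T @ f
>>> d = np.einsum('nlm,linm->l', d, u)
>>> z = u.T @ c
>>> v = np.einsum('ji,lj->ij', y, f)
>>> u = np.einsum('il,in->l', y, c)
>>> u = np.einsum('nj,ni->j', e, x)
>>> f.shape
(11, 7)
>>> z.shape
(3, 37, 11, 7)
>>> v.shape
(37, 7)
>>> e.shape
(3, 7)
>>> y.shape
(7, 37)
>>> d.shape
(7,)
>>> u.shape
(7,)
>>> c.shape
(7, 7)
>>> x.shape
(3, 37)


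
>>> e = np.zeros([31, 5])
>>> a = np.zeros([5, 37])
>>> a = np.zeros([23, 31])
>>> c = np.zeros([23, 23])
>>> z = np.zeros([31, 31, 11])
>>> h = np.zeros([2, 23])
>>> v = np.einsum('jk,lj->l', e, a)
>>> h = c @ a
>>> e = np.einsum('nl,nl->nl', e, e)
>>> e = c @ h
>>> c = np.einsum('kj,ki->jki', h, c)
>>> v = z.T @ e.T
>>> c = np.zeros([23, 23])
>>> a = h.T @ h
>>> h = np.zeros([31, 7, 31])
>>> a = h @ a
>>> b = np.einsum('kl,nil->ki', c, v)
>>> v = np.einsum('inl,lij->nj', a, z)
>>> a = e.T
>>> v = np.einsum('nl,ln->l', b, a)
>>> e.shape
(23, 31)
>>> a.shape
(31, 23)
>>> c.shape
(23, 23)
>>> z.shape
(31, 31, 11)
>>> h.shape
(31, 7, 31)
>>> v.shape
(31,)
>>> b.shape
(23, 31)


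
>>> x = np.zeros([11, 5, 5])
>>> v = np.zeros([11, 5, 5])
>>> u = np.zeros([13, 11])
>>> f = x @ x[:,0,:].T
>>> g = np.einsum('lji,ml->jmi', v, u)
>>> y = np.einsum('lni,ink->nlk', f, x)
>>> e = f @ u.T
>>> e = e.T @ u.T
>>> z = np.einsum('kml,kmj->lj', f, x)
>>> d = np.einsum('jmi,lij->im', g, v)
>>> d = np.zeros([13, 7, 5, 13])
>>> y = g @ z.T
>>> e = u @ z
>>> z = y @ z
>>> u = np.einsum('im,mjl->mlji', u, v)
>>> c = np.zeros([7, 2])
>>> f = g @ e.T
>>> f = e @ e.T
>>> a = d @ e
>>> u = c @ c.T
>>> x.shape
(11, 5, 5)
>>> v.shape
(11, 5, 5)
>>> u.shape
(7, 7)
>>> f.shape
(13, 13)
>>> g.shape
(5, 13, 5)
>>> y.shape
(5, 13, 11)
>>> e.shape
(13, 5)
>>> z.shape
(5, 13, 5)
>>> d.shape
(13, 7, 5, 13)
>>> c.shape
(7, 2)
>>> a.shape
(13, 7, 5, 5)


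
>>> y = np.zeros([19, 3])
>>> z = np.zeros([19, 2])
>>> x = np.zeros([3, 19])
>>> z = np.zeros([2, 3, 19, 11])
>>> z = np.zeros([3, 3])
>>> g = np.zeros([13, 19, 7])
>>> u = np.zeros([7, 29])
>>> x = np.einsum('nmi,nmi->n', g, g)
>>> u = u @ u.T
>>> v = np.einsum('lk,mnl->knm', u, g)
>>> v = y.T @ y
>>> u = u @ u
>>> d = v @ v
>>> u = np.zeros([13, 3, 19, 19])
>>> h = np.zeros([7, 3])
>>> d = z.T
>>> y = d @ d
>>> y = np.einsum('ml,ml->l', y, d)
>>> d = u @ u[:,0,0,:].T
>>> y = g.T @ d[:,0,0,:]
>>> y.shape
(7, 19, 13)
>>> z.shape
(3, 3)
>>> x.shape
(13,)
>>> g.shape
(13, 19, 7)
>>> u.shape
(13, 3, 19, 19)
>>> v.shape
(3, 3)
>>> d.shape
(13, 3, 19, 13)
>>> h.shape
(7, 3)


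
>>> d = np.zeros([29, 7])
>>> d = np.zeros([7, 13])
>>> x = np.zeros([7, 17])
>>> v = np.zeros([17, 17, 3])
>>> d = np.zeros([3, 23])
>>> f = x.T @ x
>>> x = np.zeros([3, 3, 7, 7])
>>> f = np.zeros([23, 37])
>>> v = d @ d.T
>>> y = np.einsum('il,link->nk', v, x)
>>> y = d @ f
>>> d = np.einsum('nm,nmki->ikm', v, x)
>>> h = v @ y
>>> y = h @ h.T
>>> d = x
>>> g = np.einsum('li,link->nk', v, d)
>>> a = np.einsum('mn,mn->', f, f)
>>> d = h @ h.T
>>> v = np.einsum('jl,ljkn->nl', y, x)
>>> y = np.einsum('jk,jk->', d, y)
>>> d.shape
(3, 3)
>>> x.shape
(3, 3, 7, 7)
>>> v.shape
(7, 3)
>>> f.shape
(23, 37)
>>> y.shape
()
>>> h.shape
(3, 37)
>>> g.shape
(7, 7)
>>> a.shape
()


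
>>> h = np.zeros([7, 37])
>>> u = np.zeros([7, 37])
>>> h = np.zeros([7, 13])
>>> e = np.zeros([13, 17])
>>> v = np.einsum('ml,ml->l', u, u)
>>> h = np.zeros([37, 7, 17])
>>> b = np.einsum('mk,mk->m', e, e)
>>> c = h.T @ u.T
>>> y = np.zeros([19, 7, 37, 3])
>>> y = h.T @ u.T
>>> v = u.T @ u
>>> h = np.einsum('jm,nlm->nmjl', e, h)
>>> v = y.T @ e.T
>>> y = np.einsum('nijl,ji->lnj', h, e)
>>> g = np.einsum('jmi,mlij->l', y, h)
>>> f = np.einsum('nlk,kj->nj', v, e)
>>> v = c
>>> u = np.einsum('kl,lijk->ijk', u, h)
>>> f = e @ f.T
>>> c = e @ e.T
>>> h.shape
(37, 17, 13, 7)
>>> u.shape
(17, 13, 7)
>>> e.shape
(13, 17)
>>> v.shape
(17, 7, 7)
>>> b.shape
(13,)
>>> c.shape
(13, 13)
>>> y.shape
(7, 37, 13)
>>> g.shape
(17,)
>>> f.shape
(13, 7)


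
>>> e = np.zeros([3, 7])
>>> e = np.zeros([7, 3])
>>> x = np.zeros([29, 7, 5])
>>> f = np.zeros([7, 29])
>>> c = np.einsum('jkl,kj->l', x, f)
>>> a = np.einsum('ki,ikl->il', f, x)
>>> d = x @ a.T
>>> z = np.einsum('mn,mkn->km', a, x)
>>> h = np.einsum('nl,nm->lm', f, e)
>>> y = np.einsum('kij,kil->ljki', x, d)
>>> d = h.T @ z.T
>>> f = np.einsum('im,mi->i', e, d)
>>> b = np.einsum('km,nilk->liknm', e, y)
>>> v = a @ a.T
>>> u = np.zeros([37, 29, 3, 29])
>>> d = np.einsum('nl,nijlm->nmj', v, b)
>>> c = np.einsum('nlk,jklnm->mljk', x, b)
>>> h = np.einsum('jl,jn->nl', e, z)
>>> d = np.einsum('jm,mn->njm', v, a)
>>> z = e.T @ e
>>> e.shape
(7, 3)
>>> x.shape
(29, 7, 5)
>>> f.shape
(7,)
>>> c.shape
(3, 7, 29, 5)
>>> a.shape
(29, 5)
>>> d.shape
(5, 29, 29)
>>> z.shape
(3, 3)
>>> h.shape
(29, 3)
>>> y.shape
(29, 5, 29, 7)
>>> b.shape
(29, 5, 7, 29, 3)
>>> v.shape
(29, 29)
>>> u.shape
(37, 29, 3, 29)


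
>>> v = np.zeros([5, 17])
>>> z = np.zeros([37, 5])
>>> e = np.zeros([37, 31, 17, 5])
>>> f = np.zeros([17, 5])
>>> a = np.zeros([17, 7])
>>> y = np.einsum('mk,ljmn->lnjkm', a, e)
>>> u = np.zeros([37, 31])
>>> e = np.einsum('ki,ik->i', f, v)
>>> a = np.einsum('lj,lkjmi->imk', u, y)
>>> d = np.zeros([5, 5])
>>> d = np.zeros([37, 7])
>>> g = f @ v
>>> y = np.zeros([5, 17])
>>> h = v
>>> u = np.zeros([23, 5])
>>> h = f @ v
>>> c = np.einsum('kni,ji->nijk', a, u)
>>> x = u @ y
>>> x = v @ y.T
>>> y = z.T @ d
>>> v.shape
(5, 17)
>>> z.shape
(37, 5)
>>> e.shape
(5,)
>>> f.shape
(17, 5)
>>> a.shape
(17, 7, 5)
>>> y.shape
(5, 7)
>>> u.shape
(23, 5)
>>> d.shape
(37, 7)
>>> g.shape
(17, 17)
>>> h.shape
(17, 17)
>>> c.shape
(7, 5, 23, 17)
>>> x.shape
(5, 5)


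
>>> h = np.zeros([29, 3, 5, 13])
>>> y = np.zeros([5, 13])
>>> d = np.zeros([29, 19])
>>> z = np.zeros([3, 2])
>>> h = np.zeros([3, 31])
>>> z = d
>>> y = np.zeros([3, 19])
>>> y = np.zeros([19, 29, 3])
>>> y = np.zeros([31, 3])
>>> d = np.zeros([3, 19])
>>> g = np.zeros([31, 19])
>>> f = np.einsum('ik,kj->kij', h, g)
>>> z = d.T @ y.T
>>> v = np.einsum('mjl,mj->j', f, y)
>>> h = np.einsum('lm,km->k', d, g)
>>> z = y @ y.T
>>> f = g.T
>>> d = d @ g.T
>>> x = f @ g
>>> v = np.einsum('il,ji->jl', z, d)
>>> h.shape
(31,)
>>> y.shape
(31, 3)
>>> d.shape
(3, 31)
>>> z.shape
(31, 31)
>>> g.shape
(31, 19)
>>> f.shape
(19, 31)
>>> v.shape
(3, 31)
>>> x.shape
(19, 19)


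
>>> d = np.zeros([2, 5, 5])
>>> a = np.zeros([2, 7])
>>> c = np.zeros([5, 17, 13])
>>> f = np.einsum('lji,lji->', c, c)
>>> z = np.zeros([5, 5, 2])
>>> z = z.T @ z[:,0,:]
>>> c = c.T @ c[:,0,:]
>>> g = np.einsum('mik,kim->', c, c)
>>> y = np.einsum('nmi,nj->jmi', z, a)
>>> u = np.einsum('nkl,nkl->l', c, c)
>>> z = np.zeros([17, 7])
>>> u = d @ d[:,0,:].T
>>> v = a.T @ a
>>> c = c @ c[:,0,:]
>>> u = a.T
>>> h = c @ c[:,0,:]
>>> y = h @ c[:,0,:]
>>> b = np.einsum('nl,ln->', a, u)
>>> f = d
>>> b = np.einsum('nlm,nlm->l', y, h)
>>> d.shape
(2, 5, 5)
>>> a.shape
(2, 7)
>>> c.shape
(13, 17, 13)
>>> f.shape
(2, 5, 5)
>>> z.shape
(17, 7)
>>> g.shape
()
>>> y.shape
(13, 17, 13)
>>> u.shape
(7, 2)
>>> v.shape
(7, 7)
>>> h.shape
(13, 17, 13)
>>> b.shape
(17,)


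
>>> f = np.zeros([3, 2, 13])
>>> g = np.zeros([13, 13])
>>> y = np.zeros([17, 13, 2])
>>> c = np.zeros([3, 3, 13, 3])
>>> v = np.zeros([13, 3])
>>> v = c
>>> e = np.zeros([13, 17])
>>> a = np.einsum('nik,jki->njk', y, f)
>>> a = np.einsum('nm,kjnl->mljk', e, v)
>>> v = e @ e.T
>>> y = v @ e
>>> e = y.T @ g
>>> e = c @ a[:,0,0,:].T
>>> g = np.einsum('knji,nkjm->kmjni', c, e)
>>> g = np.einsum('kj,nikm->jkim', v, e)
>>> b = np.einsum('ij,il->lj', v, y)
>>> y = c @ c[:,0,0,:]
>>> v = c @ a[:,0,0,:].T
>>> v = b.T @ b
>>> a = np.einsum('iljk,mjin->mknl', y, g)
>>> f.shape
(3, 2, 13)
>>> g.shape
(13, 13, 3, 17)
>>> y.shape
(3, 3, 13, 3)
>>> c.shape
(3, 3, 13, 3)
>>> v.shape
(13, 13)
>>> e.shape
(3, 3, 13, 17)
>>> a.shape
(13, 3, 17, 3)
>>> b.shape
(17, 13)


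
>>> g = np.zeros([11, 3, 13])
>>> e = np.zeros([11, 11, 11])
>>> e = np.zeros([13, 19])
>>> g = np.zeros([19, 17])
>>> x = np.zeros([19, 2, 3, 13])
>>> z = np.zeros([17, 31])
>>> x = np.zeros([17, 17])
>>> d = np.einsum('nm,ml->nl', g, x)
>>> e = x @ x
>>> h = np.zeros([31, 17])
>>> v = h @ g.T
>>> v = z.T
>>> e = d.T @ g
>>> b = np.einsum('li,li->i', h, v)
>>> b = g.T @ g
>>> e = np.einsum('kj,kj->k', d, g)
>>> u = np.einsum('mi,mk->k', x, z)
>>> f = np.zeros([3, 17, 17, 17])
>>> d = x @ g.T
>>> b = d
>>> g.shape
(19, 17)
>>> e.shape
(19,)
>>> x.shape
(17, 17)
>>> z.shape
(17, 31)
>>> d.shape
(17, 19)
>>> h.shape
(31, 17)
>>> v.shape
(31, 17)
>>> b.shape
(17, 19)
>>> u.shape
(31,)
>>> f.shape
(3, 17, 17, 17)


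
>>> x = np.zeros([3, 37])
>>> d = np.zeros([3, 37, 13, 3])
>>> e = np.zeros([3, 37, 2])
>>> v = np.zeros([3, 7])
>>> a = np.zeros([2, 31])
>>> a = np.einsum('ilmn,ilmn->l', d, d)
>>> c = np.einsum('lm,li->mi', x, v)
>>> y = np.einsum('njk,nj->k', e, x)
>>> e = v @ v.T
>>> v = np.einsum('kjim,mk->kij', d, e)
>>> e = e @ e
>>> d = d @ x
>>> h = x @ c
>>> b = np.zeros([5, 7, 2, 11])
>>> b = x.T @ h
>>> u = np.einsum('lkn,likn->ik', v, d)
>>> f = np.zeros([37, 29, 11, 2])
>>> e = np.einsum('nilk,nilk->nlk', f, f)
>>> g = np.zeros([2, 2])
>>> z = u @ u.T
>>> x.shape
(3, 37)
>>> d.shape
(3, 37, 13, 37)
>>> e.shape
(37, 11, 2)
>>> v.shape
(3, 13, 37)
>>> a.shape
(37,)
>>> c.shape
(37, 7)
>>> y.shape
(2,)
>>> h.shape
(3, 7)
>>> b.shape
(37, 7)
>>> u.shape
(37, 13)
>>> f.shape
(37, 29, 11, 2)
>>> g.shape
(2, 2)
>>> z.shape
(37, 37)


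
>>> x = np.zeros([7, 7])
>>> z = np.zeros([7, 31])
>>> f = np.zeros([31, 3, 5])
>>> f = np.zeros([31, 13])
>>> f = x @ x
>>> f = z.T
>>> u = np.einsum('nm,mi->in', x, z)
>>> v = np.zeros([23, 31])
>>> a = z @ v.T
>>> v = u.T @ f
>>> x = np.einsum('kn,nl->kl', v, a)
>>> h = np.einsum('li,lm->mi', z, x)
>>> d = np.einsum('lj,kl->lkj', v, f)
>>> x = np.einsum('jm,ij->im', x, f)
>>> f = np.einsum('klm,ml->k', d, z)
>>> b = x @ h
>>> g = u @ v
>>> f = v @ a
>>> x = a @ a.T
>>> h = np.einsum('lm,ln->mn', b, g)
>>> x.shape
(7, 7)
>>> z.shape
(7, 31)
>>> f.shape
(7, 23)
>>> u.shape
(31, 7)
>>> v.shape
(7, 7)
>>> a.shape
(7, 23)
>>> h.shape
(31, 7)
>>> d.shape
(7, 31, 7)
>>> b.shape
(31, 31)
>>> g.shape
(31, 7)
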